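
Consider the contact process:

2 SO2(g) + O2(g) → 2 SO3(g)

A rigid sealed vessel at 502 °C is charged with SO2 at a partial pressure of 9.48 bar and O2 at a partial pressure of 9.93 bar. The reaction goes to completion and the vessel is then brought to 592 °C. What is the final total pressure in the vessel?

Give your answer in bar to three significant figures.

Because the vessel is rigid and T is held at 502 °C, work the stoichiometry in partial pressures (P_i = n_iRT/V).
P(O2) required for 9.48 bar of SO2 = (1/2) × 9.48 = 4.740 bar; available 9.93 bar, so SO2 is limiting.
P(O2) remaining = 9.93 − (1/2) × 9.48 = 5.190 bar
P(gaseous products) = (2)/2 × 9.48 = 9.480 bar
P_total at 502 °C = 5.190 + 9.480 = 14.67 bar
Scaling to 592 °C: P = 14.67 × 865.15/775.15 = 16.37 bar

16.4 bar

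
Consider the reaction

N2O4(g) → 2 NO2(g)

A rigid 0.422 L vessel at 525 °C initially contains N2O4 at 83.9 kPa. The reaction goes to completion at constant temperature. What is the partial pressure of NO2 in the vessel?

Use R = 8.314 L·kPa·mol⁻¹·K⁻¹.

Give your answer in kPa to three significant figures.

n(N2O4)₀ = PV/RT = (83.9 × 0.422) / (8.314 × 798.15) = 0.005336 mol
n(NO2) = (2/1) × 0.005336 = 0.01067 mol
P(NO2) = nRT/V = 0.01067 × 8.314 × 798.15 / 0.422 = 167.8 kPa

168 kPa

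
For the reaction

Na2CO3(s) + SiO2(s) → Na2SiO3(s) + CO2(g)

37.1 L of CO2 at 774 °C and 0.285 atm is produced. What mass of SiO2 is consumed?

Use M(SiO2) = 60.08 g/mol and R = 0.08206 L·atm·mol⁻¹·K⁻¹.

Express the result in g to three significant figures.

7.39 g

n(CO2) = PV/RT = (0.285 × 37.1) / (0.08206 × 1047.15) = 0.1230 mol
n(SiO2) = (1/1) × 0.1230 = 0.1230 mol
m(SiO2) = 0.1230 × 60.08 = 7.390 g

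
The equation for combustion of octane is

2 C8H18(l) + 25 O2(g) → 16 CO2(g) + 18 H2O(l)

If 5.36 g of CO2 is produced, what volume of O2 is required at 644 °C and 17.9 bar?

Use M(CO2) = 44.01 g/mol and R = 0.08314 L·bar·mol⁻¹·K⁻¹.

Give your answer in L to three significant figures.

n(CO2) = 5.360 / 44.01 = 0.1218 mol
n(O2) = (25/16) × 0.1218 = 0.1903 mol
V = nRT/P = 0.1903 × 0.08314 × 917.15 / 17.9 = 0.8107 L

0.811 L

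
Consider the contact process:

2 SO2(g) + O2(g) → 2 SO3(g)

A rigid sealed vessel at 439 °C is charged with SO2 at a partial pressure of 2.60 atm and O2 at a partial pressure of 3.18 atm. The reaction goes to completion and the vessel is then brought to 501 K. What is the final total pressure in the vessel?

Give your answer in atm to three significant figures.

With V and T fixed, P_i ∝ n_i, so the mole ratios apply directly to partial pressures at 439 °C.
P(O2) required for 2.60 atm of SO2 = (1/2) × 2.60 = 1.300 atm; available 3.18 atm, so SO2 is limiting.
P(O2) remaining = 3.18 − (1/2) × 2.60 = 1.880 atm
P(gaseous products) = (2)/2 × 2.60 = 2.600 atm
P_total at 439 °C = 1.880 + 2.600 = 4.480 atm
Scaling to 501 K: P = 4.480 × 501/712.15 = 3.152 atm

3.15 atm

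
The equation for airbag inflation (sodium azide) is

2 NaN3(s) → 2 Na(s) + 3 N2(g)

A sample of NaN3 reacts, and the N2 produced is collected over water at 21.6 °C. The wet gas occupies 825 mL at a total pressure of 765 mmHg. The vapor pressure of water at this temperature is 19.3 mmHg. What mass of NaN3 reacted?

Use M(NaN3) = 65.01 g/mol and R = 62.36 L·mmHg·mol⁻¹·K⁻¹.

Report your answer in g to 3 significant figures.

P(N2) = 765 − 19.3 = 745.7 mmHg
n(N2) = PV/RT = (745.7 × 0.8250) / (62.36 × 294.75) = 0.03347 mol
n(NaN3) = (2/3) × 0.03347 = 0.02231 mol
m(NaN3) = 0.02231 × 65.01 = 1.450 g

1.45 g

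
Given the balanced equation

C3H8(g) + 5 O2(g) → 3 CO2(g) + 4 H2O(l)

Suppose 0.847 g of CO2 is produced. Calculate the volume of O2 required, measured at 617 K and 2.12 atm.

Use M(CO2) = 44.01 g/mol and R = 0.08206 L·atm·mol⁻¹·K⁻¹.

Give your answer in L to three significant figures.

n(CO2) = 0.8470 / 44.01 = 0.01925 mol
n(O2) = (5/3) × 0.01925 = 0.03208 mol
V = nRT/P = 0.03208 × 0.08206 × 617 / 2.12 = 0.7662 L

0.766 L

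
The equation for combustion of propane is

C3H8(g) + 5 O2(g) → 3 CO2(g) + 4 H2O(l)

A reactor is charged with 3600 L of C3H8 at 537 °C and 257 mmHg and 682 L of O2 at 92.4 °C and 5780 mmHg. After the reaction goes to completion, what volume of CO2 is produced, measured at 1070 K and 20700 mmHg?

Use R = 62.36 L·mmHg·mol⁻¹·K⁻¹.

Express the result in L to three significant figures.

n(C3H8) = PV/RT = (257 × 3600) / (62.36 × 810.15) = 18.31 mol
n(O2) = PV/RT = (5780 × 682) / (62.36 × 365.55) = 172.9 mol
For 18.31 mol C3H8, stoichiometry requires (5/1) × 18.31 = 91.55 mol O2; 172.9 mol is available, so C3H8 is limiting.
n(CO2) = (3/1) × 18.31 = 54.93 mol
V(CO2) = nRT/P = 54.93 × 62.36 × 1070 / 20700 = 177.1 L

177 L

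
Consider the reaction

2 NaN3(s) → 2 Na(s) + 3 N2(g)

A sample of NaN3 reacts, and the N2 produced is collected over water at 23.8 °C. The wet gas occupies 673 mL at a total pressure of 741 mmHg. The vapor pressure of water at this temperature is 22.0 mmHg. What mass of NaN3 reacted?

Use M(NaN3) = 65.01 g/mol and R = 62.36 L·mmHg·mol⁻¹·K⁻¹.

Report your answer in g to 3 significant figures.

1.13 g

P(N2) = 741 − 22.0 = 719.0 mmHg
n(N2) = PV/RT = (719.0 × 0.6730) / (62.36 × 296.95) = 0.02613 mol
n(NaN3) = (2/3) × 0.02613 = 0.01742 mol
m(NaN3) = 0.01742 × 65.01 = 1.132 g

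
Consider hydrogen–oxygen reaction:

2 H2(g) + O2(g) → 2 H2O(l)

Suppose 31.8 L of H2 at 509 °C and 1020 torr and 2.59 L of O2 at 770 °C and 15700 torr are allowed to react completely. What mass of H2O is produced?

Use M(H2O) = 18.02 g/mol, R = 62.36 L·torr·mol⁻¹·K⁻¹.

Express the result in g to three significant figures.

n(H2) = PV/RT = (1020 × 31.8) / (62.36 × 782.15) = 0.6650 mol
n(O2) = PV/RT = (15700 × 2.59) / (62.36 × 1043.15) = 0.6251 mol
For 0.6650 mol H2, stoichiometry requires (1/2) × 0.6650 = 0.3325 mol O2; 0.6251 mol is available, so H2 is limiting.
n(H2O) = (2/2) × 0.6650 = 0.6650 mol
m(H2O) = 0.6650 × 18.02 = 11.98 g

12.0 g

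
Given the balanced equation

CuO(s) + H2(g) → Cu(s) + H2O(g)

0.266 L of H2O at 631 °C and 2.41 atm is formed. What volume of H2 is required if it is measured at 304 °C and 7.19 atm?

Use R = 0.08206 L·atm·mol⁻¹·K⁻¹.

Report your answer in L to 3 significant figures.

0.0569 L

n(H2O) = PV/RT = (2.41 × 0.266) / (0.08206 × 904.15) = 0.008640 mol
n(H2) = (1/1) × 0.008640 = 0.008640 mol
V = nRT/P = 0.008640 × 0.08206 × 577.15 / 7.19 = 0.05691 L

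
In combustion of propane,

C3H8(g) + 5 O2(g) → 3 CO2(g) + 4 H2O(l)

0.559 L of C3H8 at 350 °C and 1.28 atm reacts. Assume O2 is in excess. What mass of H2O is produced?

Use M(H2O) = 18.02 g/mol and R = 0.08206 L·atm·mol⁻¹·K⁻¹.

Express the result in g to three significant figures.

n(C3H8) = PV/RT = (1.28 × 0.559) / (0.08206 × 623.15) = 0.01399 mol
n(H2O) = (4/1) × 0.01399 = 0.05596 mol
m(H2O) = 0.05596 × 18.02 = 1.008 g

1.01 g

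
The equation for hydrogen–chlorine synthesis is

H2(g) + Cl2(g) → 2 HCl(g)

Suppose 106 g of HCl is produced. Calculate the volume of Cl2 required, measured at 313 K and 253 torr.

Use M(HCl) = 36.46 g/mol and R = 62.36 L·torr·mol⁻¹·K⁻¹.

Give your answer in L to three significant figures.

112 L

n(HCl) = 106.0 / 36.46 = 2.907 mol
n(Cl2) = (1/2) × 2.907 = 1.454 mol
V = nRT/P = 1.454 × 62.36 × 313 / 253 = 112.2 L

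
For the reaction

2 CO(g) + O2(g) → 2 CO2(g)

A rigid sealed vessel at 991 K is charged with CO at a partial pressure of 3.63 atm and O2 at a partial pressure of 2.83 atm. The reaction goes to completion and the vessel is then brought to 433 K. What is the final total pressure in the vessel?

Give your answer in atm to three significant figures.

Because the vessel is rigid and T is held at 991 K, work the stoichiometry in partial pressures (P_i = n_iRT/V).
P(O2) required for 3.63 atm of CO = (1/2) × 3.63 = 1.815 atm; available 2.83 atm, so CO is limiting.
P(O2) remaining = 2.83 − (1/2) × 3.63 = 1.015 atm
P(gaseous products) = (2)/2 × 3.63 = 3.630 atm
P_total at 991 K = 1.015 + 3.630 = 4.645 atm
Scaling to 433 K: P = 4.645 × 433/991 = 2.030 atm

2.03 atm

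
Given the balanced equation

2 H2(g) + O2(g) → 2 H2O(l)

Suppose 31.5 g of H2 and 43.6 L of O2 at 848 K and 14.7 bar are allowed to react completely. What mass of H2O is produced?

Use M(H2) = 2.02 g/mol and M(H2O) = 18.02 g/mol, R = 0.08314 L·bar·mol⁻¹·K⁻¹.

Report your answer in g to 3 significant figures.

281 g

n(H2) = 31.5 / 2.02 = 15.59 mol
n(O2) = PV/RT = (14.7 × 43.6) / (0.08314 × 848) = 9.091 mol
For 15.59 mol H2, stoichiometry requires (1/2) × 15.59 = 7.795 mol O2; 9.091 mol is available, so H2 is limiting.
n(H2O) = (2/2) × 15.59 = 15.59 mol
m(H2O) = 15.59 × 18.02 = 280.9 g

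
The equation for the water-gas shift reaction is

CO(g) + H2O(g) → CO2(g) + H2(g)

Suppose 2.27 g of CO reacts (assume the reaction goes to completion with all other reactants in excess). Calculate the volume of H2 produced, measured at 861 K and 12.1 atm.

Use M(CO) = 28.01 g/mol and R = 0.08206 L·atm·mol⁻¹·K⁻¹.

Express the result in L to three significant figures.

n(CO) = 2.270 / 28.01 = 0.08104 mol
n(H2) = (1/1) × 0.08104 = 0.08104 mol
V = nRT/P = 0.08104 × 0.08206 × 861 / 12.1 = 0.4732 L

0.473 L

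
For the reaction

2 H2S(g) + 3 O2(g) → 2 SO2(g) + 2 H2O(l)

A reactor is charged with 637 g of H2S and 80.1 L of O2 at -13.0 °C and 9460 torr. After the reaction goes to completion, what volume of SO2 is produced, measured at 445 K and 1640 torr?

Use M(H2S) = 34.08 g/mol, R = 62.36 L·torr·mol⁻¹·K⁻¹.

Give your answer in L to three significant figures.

316 L

n(H2S) = 637 / 34.08 = 18.69 mol
n(O2) = PV/RT = (9460 × 80.1) / (62.36 × 260.15) = 46.71 mol
For 18.69 mol H2S, stoichiometry requires (3/2) × 18.69 = 28.04 mol O2; 46.71 mol is available, so H2S is limiting.
n(SO2) = (2/2) × 18.69 = 18.69 mol
V(SO2) = nRT/P = 18.69 × 62.36 × 445 / 1640 = 316.3 L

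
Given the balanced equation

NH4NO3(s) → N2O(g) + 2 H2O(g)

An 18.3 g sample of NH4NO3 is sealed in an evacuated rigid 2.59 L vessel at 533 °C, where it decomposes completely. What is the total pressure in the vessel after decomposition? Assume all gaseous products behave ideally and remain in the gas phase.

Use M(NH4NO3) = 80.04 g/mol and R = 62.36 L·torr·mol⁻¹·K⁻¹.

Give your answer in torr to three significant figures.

n(NH4NO3) = 18.3 / 80.04 = 0.2286 mol
n(gas produced) = (3/1) × 0.2286 = 0.6858 mol
P = nRT/V = 0.6858 × 62.36 × 806.15 / 2.59 = 13310 torr

13300 torr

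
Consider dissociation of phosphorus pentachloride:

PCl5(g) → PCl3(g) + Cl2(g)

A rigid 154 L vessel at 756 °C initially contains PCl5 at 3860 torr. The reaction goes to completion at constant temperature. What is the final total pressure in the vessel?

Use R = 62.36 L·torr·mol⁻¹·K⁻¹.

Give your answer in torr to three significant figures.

7720 torr

Rigid vessel, constant T ⇒ P scales with total gas moles (1 → 2).
P_final = (2/1) × 3860 = 7720 torr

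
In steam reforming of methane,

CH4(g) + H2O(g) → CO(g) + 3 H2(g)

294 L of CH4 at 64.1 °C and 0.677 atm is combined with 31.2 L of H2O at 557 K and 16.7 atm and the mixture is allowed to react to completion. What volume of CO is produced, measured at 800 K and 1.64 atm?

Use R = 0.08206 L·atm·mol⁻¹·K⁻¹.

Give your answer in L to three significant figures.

n(CH4) = PV/RT = (0.677 × 294) / (0.08206 × 337.25) = 7.192 mol
n(H2O) = PV/RT = (16.7 × 31.2) / (0.08206 × 557) = 11.40 mol
For 7.192 mol CH4, stoichiometry requires (1/1) × 7.192 = 7.192 mol H2O; 11.40 mol is available, so CH4 is limiting.
n(CO) = (1/1) × 7.192 = 7.192 mol
V(CO) = nRT/P = 7.192 × 0.08206 × 800 / 1.64 = 287.9 L

288 L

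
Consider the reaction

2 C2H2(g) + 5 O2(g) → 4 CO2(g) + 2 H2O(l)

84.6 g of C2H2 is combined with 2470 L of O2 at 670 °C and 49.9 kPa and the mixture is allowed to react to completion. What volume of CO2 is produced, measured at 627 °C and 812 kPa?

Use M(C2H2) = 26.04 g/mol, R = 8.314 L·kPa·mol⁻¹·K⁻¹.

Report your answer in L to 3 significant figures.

59.9 L

n(C2H2) = 84.6 / 26.04 = 3.249 mol
n(O2) = PV/RT = (49.9 × 2470) / (8.314 × 943.15) = 15.72 mol
For 3.249 mol C2H2, stoichiometry requires (5/2) × 3.249 = 8.123 mol O2; 15.72 mol is available, so C2H2 is limiting.
n(CO2) = (4/2) × 3.249 = 6.498 mol
V(CO2) = nRT/P = 6.498 × 8.314 × 900.15 / 812 = 59.89 L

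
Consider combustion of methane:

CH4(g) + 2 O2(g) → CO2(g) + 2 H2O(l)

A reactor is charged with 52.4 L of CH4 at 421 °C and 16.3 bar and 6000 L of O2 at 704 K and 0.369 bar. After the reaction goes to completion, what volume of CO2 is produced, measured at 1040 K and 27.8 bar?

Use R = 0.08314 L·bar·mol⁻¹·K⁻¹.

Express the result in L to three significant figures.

n(CH4) = PV/RT = (16.3 × 52.4) / (0.08314 × 694.15) = 14.80 mol
n(O2) = PV/RT = (0.369 × 6000) / (0.08314 × 704) = 37.83 mol
For 14.80 mol CH4, stoichiometry requires (2/1) × 14.80 = 29.60 mol O2; 37.83 mol is available, so CH4 is limiting.
n(CO2) = (1/1) × 14.80 = 14.80 mol
V(CO2) = nRT/P = 14.80 × 0.08314 × 1040 / 27.8 = 46.03 L

46.0 L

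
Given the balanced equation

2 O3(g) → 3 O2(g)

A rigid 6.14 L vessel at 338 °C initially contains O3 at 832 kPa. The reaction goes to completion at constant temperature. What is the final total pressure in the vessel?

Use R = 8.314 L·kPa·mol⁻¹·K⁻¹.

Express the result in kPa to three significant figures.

At constant T and V, P ∝ n(gas): 2 mol gas → 3 mol gas.
P_final = (3/2) × 832 = 1248 kPa

1250 kPa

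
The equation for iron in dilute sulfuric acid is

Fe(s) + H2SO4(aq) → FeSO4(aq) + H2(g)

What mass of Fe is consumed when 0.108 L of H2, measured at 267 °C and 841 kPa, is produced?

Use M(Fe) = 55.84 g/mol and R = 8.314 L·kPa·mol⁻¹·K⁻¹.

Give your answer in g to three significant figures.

n(H2) = PV/RT = (841 × 0.108) / (8.314 × 540.15) = 0.02023 mol
n(Fe) = (1/1) × 0.02023 = 0.02023 mol
m(Fe) = 0.02023 × 55.84 = 1.130 g

1.13 g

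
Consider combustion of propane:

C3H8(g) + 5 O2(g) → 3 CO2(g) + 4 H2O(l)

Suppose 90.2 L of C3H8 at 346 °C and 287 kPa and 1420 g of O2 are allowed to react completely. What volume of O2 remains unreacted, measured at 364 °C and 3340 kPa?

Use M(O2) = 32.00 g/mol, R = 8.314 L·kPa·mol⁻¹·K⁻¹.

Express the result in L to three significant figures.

30.5 L

n(C3H8) = PV/RT = (287 × 90.2) / (8.314 × 619.15) = 5.029 mol
n(O2) = 1420 / 32.00 = 44.38 mol
For 5.029 mol C3H8, stoichiometry requires (5/1) × 5.029 = 25.14 mol O2; 44.38 mol is available, so C3H8 is limiting.
n(O2) consumed = (5/1) × 5.029 = 25.14 mol; remaining = 44.38 − 25.14 = 19.24 mol
V(O2) = nRT/P = 19.24 × 8.314 × 637.15 / 3340 = 30.51 L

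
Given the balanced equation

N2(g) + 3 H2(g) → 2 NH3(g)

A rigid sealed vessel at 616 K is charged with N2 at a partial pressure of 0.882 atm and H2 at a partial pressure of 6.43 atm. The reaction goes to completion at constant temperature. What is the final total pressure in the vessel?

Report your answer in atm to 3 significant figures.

5.55 atm

With V and T fixed, P_i ∝ n_i, so the mole ratios apply directly to partial pressures at 616 K.
P(H2) required for 0.882 atm of N2 = (3/1) × 0.882 = 2.646 atm; available 6.43 atm, so N2 is limiting.
P(H2) remaining = 6.43 − (3/1) × 0.882 = 3.784 atm
P(gaseous products) = (2)/1 × 0.882 = 1.764 atm
P_total at 616 K = 3.784 + 1.764 = 5.548 atm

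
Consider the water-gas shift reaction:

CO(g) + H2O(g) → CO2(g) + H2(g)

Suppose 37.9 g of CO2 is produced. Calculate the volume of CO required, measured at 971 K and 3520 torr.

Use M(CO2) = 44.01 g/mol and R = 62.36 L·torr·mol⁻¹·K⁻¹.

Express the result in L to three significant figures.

n(CO2) = 37.90 / 44.01 = 0.8612 mol
n(CO) = (1/1) × 0.8612 = 0.8612 mol
V = nRT/P = 0.8612 × 62.36 × 971 / 3520 = 14.81 L

14.8 L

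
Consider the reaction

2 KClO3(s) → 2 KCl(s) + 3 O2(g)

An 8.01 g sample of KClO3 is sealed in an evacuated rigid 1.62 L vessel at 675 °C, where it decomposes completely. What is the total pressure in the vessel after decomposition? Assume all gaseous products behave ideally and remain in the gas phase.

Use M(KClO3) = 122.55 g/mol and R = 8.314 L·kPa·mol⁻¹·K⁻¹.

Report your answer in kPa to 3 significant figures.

477 kPa

n(KClO3) = 8.01 / 122.55 = 0.06536 mol
n(gas produced) = (3/2) × 0.06536 = 0.09804 mol
P = nRT/V = 0.09804 × 8.314 × 948.15 / 1.62 = 477.1 kPa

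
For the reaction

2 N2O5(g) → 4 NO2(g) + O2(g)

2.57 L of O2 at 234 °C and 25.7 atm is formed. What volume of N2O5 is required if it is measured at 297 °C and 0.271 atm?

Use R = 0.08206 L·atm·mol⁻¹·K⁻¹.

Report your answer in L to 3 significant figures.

548 L

n(O2) = PV/RT = (25.7 × 2.57) / (0.08206 × 507.15) = 1.587 mol
n(N2O5) = (2/1) × 1.587 = 3.174 mol
V = nRT/P = 3.174 × 0.08206 × 570.15 / 0.271 = 548.0 L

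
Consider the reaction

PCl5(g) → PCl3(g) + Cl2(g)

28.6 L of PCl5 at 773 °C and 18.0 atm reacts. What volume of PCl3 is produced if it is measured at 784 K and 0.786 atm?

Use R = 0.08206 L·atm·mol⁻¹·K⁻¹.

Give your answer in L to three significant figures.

491 L

n(PCl5) = PV/RT = (18.0 × 28.6) / (0.08206 × 1046.15) = 5.997 mol
n(PCl3) = (1/1) × 5.997 = 5.997 mol
V = nRT/P = 5.997 × 0.08206 × 784 / 0.786 = 490.9 L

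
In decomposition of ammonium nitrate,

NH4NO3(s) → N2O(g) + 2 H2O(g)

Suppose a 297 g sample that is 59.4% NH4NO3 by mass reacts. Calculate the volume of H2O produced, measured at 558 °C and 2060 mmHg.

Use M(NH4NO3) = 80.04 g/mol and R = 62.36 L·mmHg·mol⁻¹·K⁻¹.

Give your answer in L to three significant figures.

mass of NH4NO3 = 297 × 59.4/100 = 176.4 g
n(NH4NO3) = 176.4 / 80.04 = 2.204 mol
n(H2O) = (2/1) × 2.204 = 4.408 mol
V = nRT/P = 4.408 × 62.36 × 831.15 / 2060 = 110.9 L

111 L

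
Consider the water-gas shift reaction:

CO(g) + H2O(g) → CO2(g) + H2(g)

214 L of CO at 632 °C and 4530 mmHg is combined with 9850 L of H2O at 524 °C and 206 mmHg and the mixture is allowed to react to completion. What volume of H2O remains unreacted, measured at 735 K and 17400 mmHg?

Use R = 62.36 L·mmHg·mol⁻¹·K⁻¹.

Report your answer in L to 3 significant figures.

62.3 L

n(CO) = PV/RT = (4530 × 214) / (62.36 × 905.15) = 17.17 mol
n(H2O) = PV/RT = (206 × 9850) / (62.36 × 797.15) = 40.82 mol
For 17.17 mol CO, stoichiometry requires (1/1) × 17.17 = 17.17 mol H2O; 40.82 mol is available, so CO is limiting.
n(H2O) consumed = (1/1) × 17.17 = 17.17 mol; remaining = 40.82 − 17.17 = 23.65 mol
V(H2O) = nRT/P = 23.65 × 62.36 × 735 / 17400 = 62.30 L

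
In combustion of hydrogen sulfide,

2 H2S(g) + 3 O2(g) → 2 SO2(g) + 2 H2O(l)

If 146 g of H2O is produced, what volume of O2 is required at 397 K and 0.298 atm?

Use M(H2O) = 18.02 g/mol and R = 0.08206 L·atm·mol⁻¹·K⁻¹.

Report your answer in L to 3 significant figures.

1330 L

n(H2O) = 146.0 / 18.02 = 8.102 mol
n(O2) = (3/2) × 8.102 = 12.15 mol
V = nRT/P = 12.15 × 0.08206 × 397 / 0.298 = 1328 L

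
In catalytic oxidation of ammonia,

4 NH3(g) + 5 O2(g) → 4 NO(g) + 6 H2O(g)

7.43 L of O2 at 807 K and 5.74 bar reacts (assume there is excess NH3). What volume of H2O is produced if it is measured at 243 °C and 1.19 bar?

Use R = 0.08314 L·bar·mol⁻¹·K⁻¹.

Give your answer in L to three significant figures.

n(O2) = PV/RT = (5.74 × 7.43) / (0.08314 × 807) = 0.6356 mol
n(H2O) = (6/5) × 0.6356 = 0.7627 mol
V = nRT/P = 0.7627 × 0.08314 × 516.15 / 1.19 = 27.50 L

27.5 L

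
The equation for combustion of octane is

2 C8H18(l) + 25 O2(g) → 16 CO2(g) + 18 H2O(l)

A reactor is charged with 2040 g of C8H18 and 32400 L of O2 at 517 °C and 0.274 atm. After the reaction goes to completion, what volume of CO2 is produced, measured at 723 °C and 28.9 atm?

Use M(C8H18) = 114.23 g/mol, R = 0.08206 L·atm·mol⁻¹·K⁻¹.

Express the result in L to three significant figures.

n(C8H18) = 2040 / 114.23 = 17.86 mol
n(O2) = PV/RT = (0.274 × 32400) / (0.08206 × 790.15) = 136.9 mol
For 17.86 mol C8H18, stoichiometry requires (25/2) × 17.86 = 223.2 mol O2; 136.9 mol is available, so O2 is limiting.
n(CO2) = (16/25) × 136.9 = 87.62 mol
V(CO2) = nRT/P = 87.62 × 0.08206 × 996.15 / 28.9 = 247.8 L

248 L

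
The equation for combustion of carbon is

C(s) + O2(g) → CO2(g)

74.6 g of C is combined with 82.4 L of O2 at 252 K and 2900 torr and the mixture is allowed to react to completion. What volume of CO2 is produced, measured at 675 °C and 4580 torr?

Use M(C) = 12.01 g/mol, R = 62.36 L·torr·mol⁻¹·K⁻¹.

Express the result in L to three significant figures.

80.2 L

n(C) = 74.6 / 12.01 = 6.211 mol
n(O2) = PV/RT = (2900 × 82.4) / (62.36 × 252) = 15.21 mol
For 6.211 mol C, stoichiometry requires (1/1) × 6.211 = 6.211 mol O2; 15.21 mol is available, so C is limiting.
n(CO2) = (1/1) × 6.211 = 6.211 mol
V(CO2) = nRT/P = 6.211 × 62.36 × 948.15 / 4580 = 80.18 L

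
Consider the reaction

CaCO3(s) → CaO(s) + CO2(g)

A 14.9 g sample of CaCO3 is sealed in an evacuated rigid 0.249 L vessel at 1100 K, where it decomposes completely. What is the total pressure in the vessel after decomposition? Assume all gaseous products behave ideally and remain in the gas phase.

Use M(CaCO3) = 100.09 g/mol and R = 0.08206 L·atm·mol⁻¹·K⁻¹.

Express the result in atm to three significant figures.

54.0 atm

n(CaCO3) = 14.9 / 100.09 = 0.1489 mol
n(gas produced) = (1/1) × 0.1489 = 0.1489 mol
P = nRT/V = 0.1489 × 0.08206 × 1100 / 0.249 = 53.98 atm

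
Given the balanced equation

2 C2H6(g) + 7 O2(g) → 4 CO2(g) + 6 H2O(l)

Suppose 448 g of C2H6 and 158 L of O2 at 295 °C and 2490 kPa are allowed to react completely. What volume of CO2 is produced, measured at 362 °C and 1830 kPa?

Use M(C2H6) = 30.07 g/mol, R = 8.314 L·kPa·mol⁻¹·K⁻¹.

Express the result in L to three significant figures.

86.0 L

n(C2H6) = 448 / 30.07 = 14.90 mol
n(O2) = PV/RT = (2490 × 158) / (8.314 × 568.15) = 83.29 mol
For 14.90 mol C2H6, stoichiometry requires (7/2) × 14.90 = 52.15 mol O2; 83.29 mol is available, so C2H6 is limiting.
n(CO2) = (4/2) × 14.90 = 29.80 mol
V(CO2) = nRT/P = 29.80 × 8.314 × 635.15 / 1830 = 85.99 L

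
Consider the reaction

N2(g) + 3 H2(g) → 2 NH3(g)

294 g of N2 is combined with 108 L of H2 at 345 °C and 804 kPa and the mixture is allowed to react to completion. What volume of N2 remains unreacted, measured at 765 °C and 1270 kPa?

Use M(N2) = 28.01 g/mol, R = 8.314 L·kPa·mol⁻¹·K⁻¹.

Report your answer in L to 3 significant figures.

n(N2) = 294 / 28.01 = 10.50 mol
n(H2) = PV/RT = (804 × 108) / (8.314 × 618.15) = 16.90 mol
For 10.50 mol N2, stoichiometry requires (3/1) × 10.50 = 31.50 mol H2; 16.90 mol is available, so H2 is limiting.
n(N2) consumed = (1/3) × 16.90 = 5.633 mol; remaining = 10.50 − 5.633 = 4.867 mol
V(N2) = nRT/P = 4.867 × 8.314 × 1038.15 / 1270 = 33.08 L

33.1 L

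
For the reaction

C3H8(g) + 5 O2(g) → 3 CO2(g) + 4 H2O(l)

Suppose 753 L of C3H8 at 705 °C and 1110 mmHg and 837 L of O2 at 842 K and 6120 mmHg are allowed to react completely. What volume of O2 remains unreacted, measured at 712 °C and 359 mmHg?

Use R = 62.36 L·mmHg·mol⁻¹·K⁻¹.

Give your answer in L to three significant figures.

n(C3H8) = PV/RT = (1110 × 753) / (62.36 × 978.15) = 13.70 mol
n(O2) = PV/RT = (6120 × 837) / (62.36 × 842) = 97.56 mol
For 13.70 mol C3H8, stoichiometry requires (5/1) × 13.70 = 68.50 mol O2; 97.56 mol is available, so C3H8 is limiting.
n(O2) consumed = (5/1) × 13.70 = 68.50 mol; remaining = 97.56 − 68.50 = 29.06 mol
V(O2) = nRT/P = 29.06 × 62.36 × 985.15 / 359 = 4973 L

4970 L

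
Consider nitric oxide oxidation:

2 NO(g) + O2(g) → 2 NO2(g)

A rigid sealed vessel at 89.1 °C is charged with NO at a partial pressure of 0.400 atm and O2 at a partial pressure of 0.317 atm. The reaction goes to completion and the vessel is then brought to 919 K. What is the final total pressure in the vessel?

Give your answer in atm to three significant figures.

At constant V, partial pressures at 89.1 °C are proportional to moles, so apply stoichiometry directly to pressures.
P(O2) required for 0.400 atm of NO = (1/2) × 0.400 = 0.2000 atm; available 0.317 atm, so NO is limiting.
P(O2) remaining = 0.317 − (1/2) × 0.400 = 0.1170 atm
P(gaseous products) = (2)/2 × 0.400 = 0.4000 atm
P_total at 89.1 °C = 0.1170 + 0.4000 = 0.5170 atm
Scaling to 919 K: P = 0.5170 × 919/362.25 = 1.312 atm

1.31 atm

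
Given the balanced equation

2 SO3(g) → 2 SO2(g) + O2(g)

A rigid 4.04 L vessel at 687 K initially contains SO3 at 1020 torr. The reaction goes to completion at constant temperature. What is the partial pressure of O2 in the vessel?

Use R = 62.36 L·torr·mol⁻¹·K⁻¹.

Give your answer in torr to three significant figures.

n(SO3)₀ = PV/RT = (1020 × 4.04) / (62.36 × 687) = 0.09619 mol
n(O2) = (1/2) × 0.09619 = 0.04809 mol
P(O2) = nRT/V = 0.04809 × 62.36 × 687 / 4.04 = 510.0 torr

510 torr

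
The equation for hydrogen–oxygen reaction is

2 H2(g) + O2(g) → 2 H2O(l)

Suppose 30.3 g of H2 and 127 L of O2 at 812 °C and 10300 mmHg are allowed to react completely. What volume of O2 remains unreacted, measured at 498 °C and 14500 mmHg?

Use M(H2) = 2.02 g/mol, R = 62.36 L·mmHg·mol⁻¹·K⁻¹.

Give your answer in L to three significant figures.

n(H2) = 30.3 / 2.02 = 15.00 mol
n(O2) = PV/RT = (10300 × 127) / (62.36 × 1085.15) = 19.33 mol
For 15.00 mol H2, stoichiometry requires (1/2) × 15.00 = 7.500 mol O2; 19.33 mol is available, so H2 is limiting.
n(O2) consumed = (1/2) × 15.00 = 7.500 mol; remaining = 19.33 − 7.500 = 11.83 mol
V(O2) = nRT/P = 11.83 × 62.36 × 771.15 / 14500 = 39.23 L

39.2 L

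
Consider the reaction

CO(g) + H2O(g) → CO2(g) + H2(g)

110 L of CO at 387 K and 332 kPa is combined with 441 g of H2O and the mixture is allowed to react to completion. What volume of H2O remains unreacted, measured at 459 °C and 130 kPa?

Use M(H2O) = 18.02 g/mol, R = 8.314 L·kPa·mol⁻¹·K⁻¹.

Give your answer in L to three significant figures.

n(CO) = PV/RT = (332 × 110) / (8.314 × 387) = 11.35 mol
n(H2O) = 441 / 18.02 = 24.47 mol
For 11.35 mol CO, stoichiometry requires (1/1) × 11.35 = 11.35 mol H2O; 24.47 mol is available, so CO is limiting.
n(H2O) consumed = (1/1) × 11.35 = 11.35 mol; remaining = 24.47 − 11.35 = 13.12 mol
V(H2O) = nRT/P = 13.12 × 8.314 × 732.15 / 130 = 614.3 L

614 L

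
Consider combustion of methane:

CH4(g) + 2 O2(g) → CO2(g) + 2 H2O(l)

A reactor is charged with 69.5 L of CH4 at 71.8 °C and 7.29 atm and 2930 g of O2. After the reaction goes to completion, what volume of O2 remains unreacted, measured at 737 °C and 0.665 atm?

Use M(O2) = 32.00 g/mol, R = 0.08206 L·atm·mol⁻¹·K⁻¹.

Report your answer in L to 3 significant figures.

6950 L

n(CH4) = PV/RT = (7.29 × 69.5) / (0.08206 × 344.95) = 17.90 mol
n(O2) = 2930 / 32.00 = 91.56 mol
For 17.90 mol CH4, stoichiometry requires (2/1) × 17.90 = 35.80 mol O2; 91.56 mol is available, so CH4 is limiting.
n(O2) consumed = (2/1) × 17.90 = 35.80 mol; remaining = 91.56 − 35.80 = 55.76 mol
V(O2) = nRT/P = 55.76 × 0.08206 × 1010.15 / 0.665 = 6951 L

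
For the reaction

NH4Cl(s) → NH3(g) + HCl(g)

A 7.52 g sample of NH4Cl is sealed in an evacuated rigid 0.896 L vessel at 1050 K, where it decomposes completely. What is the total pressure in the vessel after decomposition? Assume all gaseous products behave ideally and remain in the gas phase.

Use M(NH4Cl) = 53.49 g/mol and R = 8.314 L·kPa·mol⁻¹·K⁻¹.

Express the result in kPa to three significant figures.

n(NH4Cl) = 7.52 / 53.49 = 0.1406 mol
n(gas produced) = (2/1) × 0.1406 = 0.2812 mol
P = nRT/V = 0.2812 × 8.314 × 1050 / 0.896 = 2740 kPa

2740 kPa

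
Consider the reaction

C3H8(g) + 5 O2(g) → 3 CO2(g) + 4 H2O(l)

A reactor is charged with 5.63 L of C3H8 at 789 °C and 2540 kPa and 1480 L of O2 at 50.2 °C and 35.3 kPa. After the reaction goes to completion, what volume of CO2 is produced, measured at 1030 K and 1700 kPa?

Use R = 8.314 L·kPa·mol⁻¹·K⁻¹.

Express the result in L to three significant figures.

24.5 L

n(C3H8) = PV/RT = (2540 × 5.63) / (8.314 × 1062.15) = 1.619 mol
n(O2) = PV/RT = (35.3 × 1480) / (8.314 × 323.35) = 19.43 mol
For 1.619 mol C3H8, stoichiometry requires (5/1) × 1.619 = 8.095 mol O2; 19.43 mol is available, so C3H8 is limiting.
n(CO2) = (3/1) × 1.619 = 4.857 mol
V(CO2) = nRT/P = 4.857 × 8.314 × 1030 / 1700 = 24.47 L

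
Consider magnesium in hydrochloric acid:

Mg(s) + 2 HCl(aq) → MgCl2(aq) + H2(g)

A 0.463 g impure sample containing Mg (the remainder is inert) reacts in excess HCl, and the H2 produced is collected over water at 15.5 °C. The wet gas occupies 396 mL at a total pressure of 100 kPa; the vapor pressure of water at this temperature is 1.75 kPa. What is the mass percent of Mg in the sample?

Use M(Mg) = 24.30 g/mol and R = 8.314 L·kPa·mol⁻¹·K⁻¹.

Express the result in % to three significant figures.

P(H2) = 100 − 1.75 = 98.25 kPa
n(H2) = PV/RT = (98.25 × 0.3960) / (8.314 × 288.65) = 0.01621 mol
n(Mg) = (1/1) × 0.01621 = 0.01621 mol
m(Mg) = 0.01621 × 24.30 = 0.3939 g
%Mg = 0.3939 / 0.463 × 100 = 85.08%

85.1 %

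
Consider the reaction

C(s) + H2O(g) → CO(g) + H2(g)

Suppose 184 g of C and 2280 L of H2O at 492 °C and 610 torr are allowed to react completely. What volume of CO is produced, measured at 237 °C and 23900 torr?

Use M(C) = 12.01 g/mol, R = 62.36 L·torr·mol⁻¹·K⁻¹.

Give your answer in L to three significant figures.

20.4 L

n(C) = 184 / 12.01 = 15.32 mol
n(H2O) = PV/RT = (610 × 2280) / (62.36 × 765.15) = 29.15 mol
For 15.32 mol C, stoichiometry requires (1/1) × 15.32 = 15.32 mol H2O; 29.15 mol is available, so C is limiting.
n(CO) = (1/1) × 15.32 = 15.32 mol
V(CO) = nRT/P = 15.32 × 62.36 × 510.15 / 23900 = 20.39 L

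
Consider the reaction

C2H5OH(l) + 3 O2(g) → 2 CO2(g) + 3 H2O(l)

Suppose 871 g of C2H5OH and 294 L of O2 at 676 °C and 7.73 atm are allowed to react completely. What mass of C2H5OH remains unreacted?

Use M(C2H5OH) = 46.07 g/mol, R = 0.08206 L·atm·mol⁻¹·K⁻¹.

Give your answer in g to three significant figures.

n(C2H5OH) = 871 / 46.07 = 18.91 mol
n(O2) = PV/RT = (7.73 × 294) / (0.08206 × 949.15) = 29.18 mol
For 18.91 mol C2H5OH, stoichiometry requires (3/1) × 18.91 = 56.73 mol O2; 29.18 mol is available, so O2 is limiting.
n(C2H5OH) consumed = (1/3) × 29.18 = 9.727 mol; remaining = 18.91 − 9.727 = 9.183 mol
m(C2H5OH) = 9.183 × 46.07 = 423.1 g

423 g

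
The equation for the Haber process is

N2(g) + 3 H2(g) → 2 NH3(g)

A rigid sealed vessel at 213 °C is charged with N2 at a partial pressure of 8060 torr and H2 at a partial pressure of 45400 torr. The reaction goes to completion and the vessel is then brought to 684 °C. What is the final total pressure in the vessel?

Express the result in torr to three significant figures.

73500 torr

With V and T fixed, P_i ∝ n_i, so the mole ratios apply directly to partial pressures at 213 °C.
P(H2) required for 8060 torr of N2 = (3/1) × 8060 = 24180 torr; available 45400 torr, so N2 is limiting.
P(H2) remaining = 45400 − (3/1) × 8060 = 21220 torr
P(gaseous products) = (2)/1 × 8060 = 16120 torr
P_total at 213 °C = 21220 + 16120 = 37340 torr
Scaling to 684 °C: P = 37340 × 957.15/486.15 = 73520 torr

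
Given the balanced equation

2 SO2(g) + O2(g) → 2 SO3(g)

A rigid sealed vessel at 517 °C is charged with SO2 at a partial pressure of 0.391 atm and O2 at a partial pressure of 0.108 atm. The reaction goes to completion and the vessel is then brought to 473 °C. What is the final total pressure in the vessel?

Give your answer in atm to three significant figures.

0.369 atm

At constant V, partial pressures at 517 °C are proportional to moles, so apply stoichiometry directly to pressures.
P(O2) required for 0.391 atm of SO2 = (1/2) × 0.391 = 0.1955 atm; available 0.108 atm, so O2 is limiting.
P(SO2) remaining = 0.391 − (2/1) × 0.108 = 0.1750 atm
P(gaseous products) = (2)/1 × 0.108 = 0.2160 atm
P_total at 517 °C = 0.1750 + 0.2160 = 0.3910 atm
Scaling to 473 °C: P = 0.3910 × 746.15/790.15 = 0.3692 atm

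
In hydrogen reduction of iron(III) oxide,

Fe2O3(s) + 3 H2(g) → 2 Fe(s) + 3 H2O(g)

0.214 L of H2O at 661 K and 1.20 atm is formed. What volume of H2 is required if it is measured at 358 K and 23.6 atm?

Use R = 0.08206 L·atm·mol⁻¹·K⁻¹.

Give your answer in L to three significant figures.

0.00589 L

n(H2O) = PV/RT = (1.20 × 0.214) / (0.08206 × 661) = 0.004734 mol
n(H2) = (3/3) × 0.004734 = 0.004734 mol
V = nRT/P = 0.004734 × 0.08206 × 358 / 23.6 = 0.005893 L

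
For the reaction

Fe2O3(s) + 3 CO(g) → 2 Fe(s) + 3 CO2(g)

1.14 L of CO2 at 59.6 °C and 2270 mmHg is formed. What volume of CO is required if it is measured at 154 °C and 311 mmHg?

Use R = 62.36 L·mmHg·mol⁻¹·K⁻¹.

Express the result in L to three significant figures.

n(CO2) = PV/RT = (2270 × 1.14) / (62.36 × 332.75) = 0.1247 mol
n(CO) = (3/3) × 0.1247 = 0.1247 mol
V = nRT/P = 0.1247 × 62.36 × 427.15 / 311 = 10.68 L

10.7 L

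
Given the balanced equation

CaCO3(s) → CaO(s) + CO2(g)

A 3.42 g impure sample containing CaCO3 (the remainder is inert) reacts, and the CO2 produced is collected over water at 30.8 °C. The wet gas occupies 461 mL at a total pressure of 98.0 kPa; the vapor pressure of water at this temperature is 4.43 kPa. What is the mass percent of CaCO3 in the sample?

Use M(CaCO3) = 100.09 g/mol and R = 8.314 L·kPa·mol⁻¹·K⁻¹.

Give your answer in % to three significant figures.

50.0 %

P(CO2) = 98.0 − 4.43 = 93.57 kPa
n(CO2) = PV/RT = (93.57 × 0.4610) / (8.314 × 303.95) = 0.01707 mol
n(CaCO3) = (1/1) × 0.01707 = 0.01707 mol
m(CaCO3) = 0.01707 × 100.09 = 1.709 g
%CaCO3 = 1.709 / 3.42 × 100 = 49.97%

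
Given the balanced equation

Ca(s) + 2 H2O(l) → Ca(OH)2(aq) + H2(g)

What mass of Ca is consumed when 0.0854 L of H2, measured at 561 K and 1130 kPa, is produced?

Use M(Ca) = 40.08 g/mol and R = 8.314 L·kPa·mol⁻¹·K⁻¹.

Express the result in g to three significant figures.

0.829 g

n(H2) = PV/RT = (1130 × 0.0854) / (8.314 × 561) = 0.02069 mol
n(Ca) = (1/1) × 0.02069 = 0.02069 mol
m(Ca) = 0.02069 × 40.08 = 0.8293 g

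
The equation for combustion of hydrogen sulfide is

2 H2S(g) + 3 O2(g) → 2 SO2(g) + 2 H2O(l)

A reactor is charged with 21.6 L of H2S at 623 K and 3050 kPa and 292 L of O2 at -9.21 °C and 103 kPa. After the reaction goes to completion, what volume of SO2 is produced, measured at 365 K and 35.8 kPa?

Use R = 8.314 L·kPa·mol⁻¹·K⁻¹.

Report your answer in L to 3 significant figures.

n(H2S) = PV/RT = (3050 × 21.6) / (8.314 × 623) = 12.72 mol
n(O2) = PV/RT = (103 × 292) / (8.314 × 263.94) = 13.71 mol
For 12.72 mol H2S, stoichiometry requires (3/2) × 12.72 = 19.08 mol O2; 13.71 mol is available, so O2 is limiting.
n(SO2) = (2/3) × 13.71 = 9.140 mol
V(SO2) = nRT/P = 9.140 × 8.314 × 365 / 35.8 = 774.8 L

775 L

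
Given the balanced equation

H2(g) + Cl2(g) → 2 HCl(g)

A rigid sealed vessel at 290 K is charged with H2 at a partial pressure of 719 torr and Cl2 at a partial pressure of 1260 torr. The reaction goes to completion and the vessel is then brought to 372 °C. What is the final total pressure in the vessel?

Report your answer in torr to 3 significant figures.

At constant V, partial pressures at 290 K are proportional to moles, so apply stoichiometry directly to pressures.
P(Cl2) required for 719 torr of H2 = (1/1) × 719 = 719.0 torr; available 1260 torr, so H2 is limiting.
P(Cl2) remaining = 1260 − (1/1) × 719 = 541.0 torr
P(gaseous products) = (2)/1 × 719 = 1438 torr
P_total at 290 K = 541.0 + 1438 = 1979 torr
Scaling to 372 °C: P = 1979 × 645.15/290 = 4403 torr

4400 torr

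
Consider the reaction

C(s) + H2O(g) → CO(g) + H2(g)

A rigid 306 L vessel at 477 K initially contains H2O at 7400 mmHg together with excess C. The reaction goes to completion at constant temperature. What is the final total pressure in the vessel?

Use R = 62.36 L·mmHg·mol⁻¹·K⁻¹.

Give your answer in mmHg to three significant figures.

Since T and V are fixed, P_final/P_initial = n_final/n_initial = 2/1.
P_final = (2/1) × 7400 = 14800 mmHg

14800 mmHg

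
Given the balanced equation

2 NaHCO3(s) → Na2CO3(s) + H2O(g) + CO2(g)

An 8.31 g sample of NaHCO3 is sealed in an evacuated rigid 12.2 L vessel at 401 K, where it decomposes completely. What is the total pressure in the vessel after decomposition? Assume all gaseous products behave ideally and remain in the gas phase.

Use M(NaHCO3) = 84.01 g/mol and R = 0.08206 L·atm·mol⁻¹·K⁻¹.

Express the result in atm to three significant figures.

0.267 atm

n(NaHCO3) = 8.31 / 84.01 = 0.09892 mol
n(gas produced) = (2/2) × 0.09892 = 0.09892 mol
P = nRT/V = 0.09892 × 0.08206 × 401 / 12.2 = 0.2668 atm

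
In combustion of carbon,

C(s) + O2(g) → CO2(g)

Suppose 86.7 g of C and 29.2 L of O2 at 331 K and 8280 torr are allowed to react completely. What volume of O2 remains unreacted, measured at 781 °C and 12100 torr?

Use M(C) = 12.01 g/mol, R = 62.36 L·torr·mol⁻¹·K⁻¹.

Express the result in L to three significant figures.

n(C) = 86.7 / 12.01 = 7.219 mol
n(O2) = PV/RT = (8280 × 29.2) / (62.36 × 331) = 11.71 mol
For 7.219 mol C, stoichiometry requires (1/1) × 7.219 = 7.219 mol O2; 11.71 mol is available, so C is limiting.
n(O2) consumed = (1/1) × 7.219 = 7.219 mol; remaining = 11.71 − 7.219 = 4.491 mol
V(O2) = nRT/P = 4.491 × 62.36 × 1054.15 / 12100 = 24.40 L

24.4 L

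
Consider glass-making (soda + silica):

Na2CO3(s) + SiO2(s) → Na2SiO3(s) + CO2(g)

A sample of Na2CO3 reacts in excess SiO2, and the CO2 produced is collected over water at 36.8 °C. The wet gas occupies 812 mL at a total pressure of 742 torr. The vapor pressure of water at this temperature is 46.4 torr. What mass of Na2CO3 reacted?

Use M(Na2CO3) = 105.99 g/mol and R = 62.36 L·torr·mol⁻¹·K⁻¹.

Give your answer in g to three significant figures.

3.10 g

P(CO2) = 742 − 46.4 = 695.6 torr
n(CO2) = PV/RT = (695.6 × 0.8120) / (62.36 × 309.95) = 0.02922 mol
n(Na2CO3) = (1/1) × 0.02922 = 0.02922 mol
m(Na2CO3) = 0.02922 × 105.99 = 3.097 g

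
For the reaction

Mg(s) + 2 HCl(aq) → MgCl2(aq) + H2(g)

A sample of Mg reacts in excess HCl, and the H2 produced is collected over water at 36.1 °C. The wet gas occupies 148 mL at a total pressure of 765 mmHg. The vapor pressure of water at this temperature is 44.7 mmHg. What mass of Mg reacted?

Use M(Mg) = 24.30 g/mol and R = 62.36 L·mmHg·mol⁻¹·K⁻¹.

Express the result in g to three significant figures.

0.134 g

P(H2) = 765 − 44.7 = 720.3 mmHg
n(H2) = PV/RT = (720.3 × 0.1480) / (62.36 × 309.25) = 0.005528 mol
n(Mg) = (1/1) × 0.005528 = 0.005528 mol
m(Mg) = 0.005528 × 24.30 = 0.1343 g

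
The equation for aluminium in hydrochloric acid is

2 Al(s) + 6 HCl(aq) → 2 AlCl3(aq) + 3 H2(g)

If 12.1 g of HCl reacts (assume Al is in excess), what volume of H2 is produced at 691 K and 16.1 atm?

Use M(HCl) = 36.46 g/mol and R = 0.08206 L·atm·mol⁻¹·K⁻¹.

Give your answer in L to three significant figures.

n(HCl) = 12.10 / 36.46 = 0.3319 mol
n(H2) = (3/6) × 0.3319 = 0.1659 mol
V = nRT/P = 0.1659 × 0.08206 × 691 / 16.1 = 0.5843 L

0.584 L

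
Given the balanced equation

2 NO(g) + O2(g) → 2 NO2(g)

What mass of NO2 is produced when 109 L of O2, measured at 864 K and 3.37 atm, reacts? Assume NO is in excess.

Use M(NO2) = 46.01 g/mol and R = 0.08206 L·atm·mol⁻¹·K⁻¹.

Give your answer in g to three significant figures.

477 g

n(O2) = PV/RT = (3.37 × 109) / (0.08206 × 864) = 5.181 mol
n(NO2) = (2/1) × 5.181 = 10.36 mol
m(NO2) = 10.36 × 46.01 = 476.7 g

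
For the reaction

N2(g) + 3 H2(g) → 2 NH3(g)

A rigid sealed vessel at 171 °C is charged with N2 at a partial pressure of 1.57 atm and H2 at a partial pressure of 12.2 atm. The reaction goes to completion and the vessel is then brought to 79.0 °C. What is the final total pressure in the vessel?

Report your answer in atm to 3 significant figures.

With V and T fixed, P_i ∝ n_i, so the mole ratios apply directly to partial pressures at 171 °C.
P(H2) required for 1.57 atm of N2 = (3/1) × 1.57 = 4.710 atm; available 12.2 atm, so N2 is limiting.
P(H2) remaining = 12.2 − (3/1) × 1.57 = 7.490 atm
P(gaseous products) = (2)/1 × 1.57 = 3.140 atm
P_total at 171 °C = 7.490 + 3.140 = 10.63 atm
Scaling to 79.0 °C: P = 10.63 × 352.15/444.15 = 8.428 atm

8.43 atm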